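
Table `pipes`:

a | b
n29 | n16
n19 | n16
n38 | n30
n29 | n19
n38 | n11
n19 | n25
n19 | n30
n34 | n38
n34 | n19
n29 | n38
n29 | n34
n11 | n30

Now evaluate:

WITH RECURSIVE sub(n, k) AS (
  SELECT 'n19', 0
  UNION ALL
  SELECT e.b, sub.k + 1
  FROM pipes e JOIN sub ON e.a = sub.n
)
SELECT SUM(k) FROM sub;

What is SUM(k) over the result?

3

Base: (n19, k=0).
Iteration 1: edges from {n19} -> (n16, k=1), (n25, k=1), (n30, k=1).
Iteration 2: no outgoing edges from {n16,n25,n30}; recursion stops.
SUM(k) = 0 + 1 + 1 + 1 = 3.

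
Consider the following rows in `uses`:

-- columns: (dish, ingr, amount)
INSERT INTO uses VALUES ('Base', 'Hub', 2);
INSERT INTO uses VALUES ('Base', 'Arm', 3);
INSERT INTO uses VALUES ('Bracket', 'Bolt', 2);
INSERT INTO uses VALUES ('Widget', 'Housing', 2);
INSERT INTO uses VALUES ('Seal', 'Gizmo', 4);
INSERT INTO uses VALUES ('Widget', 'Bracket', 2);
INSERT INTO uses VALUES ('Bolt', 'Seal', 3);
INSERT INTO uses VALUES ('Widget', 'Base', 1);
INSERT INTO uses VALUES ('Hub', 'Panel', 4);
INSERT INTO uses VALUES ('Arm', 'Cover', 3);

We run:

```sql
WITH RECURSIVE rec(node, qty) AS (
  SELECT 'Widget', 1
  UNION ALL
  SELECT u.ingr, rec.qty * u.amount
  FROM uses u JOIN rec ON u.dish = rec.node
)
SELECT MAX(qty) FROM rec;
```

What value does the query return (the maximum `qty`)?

Base: (Widget, qty=1).
Iteration 1: components of {Widget} -> Base = 1*1 = 1, Bracket = 1*2 = 2, Housing = 1*2 = 2.
Iteration 2: components of {Base,Bracket,Housing} -> Arm = 1*3 = 3, Bolt = 2*2 = 4, Hub = 1*2 = 2.
Iteration 3: components of {Arm,Bolt,Hub} -> Cover = 3*3 = 9, Panel = 2*4 = 8, Seal = 4*3 = 12.
Iteration 4: components of {Cover,Panel,Seal} -> Gizmo = 12*4 = 48.
Iteration 5: no further components; recursion stops.
qty values: 1, 2, 1, 2, 4, 3, 2, 12, 9, 8, 48; the maximum is 48.

48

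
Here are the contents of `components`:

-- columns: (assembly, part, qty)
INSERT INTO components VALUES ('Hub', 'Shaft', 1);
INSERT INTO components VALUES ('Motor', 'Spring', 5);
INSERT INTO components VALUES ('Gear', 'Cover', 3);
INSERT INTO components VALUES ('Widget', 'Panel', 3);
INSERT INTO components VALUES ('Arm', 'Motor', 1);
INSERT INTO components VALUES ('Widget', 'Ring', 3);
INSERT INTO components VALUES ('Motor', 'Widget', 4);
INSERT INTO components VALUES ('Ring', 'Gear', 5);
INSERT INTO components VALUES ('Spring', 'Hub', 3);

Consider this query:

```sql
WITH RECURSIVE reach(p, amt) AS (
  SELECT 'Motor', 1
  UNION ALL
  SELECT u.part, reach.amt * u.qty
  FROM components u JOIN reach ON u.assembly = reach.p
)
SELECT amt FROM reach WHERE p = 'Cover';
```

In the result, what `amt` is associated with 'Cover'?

Base: (Motor, amt=1).
Iteration 1: components of {Motor} -> Spring = 1*5 = 5, Widget = 1*4 = 4.
Iteration 2: components of {Spring,Widget} -> Hub = 5*3 = 15, Panel = 4*3 = 12, Ring = 4*3 = 12.
Iteration 3: components of {Hub,Panel,Ring} -> Gear = 12*5 = 60, Shaft = 15*1 = 15.
Iteration 4: components of {Gear,Shaft} -> Cover = 60*3 = 180.
Iteration 5: no further components; recursion stops.

180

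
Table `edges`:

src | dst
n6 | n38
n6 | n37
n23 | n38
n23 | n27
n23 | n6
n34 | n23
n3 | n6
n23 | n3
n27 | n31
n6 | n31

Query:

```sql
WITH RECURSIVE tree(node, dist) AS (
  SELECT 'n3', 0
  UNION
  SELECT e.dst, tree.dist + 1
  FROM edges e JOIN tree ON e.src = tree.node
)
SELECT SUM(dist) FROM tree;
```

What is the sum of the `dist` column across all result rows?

Base: (n3, dist=0).
Iteration 1: edges from {n3} -> (n6, dist=1).
Iteration 2: edges from {n6} -> (n31, dist=2), (n37, dist=2), (n38, dist=2).
Iteration 3: no outgoing edges from {n31,n37,n38}; recursion stops.
SUM(dist) = 0 + 1 + 2 + 2 + 2 = 7.

7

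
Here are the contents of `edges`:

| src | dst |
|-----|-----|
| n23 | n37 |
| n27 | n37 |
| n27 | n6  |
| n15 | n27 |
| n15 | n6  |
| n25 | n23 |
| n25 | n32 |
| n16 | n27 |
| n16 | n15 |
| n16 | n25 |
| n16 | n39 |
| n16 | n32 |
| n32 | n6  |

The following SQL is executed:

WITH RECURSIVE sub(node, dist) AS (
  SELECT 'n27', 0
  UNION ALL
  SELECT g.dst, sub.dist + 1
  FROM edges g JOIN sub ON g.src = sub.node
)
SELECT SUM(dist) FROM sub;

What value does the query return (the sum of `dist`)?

Base: (n27, dist=0).
Iteration 1: edges from {n27} -> (n37, dist=1), (n6, dist=1).
Iteration 2: no outgoing edges from {n37,n6}; recursion stops.
SUM(dist) = 0 + 1 + 1 = 2.

2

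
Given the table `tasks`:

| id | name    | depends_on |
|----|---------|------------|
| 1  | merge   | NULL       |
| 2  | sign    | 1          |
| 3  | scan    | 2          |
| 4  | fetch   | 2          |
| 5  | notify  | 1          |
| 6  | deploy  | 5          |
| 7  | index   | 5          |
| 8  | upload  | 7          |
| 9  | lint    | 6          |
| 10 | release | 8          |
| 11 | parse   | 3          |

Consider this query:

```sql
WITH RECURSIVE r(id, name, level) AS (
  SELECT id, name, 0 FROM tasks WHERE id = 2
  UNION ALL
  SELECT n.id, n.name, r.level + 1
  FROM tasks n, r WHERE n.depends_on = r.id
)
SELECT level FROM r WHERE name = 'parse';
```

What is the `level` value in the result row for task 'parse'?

Base: id=2 (sign) at level 0.
Iteration 1: rows with depends_on in {2} -> scan (id 3, level 1), fetch (id 4, level 1).
Iteration 2: rows with depends_on in {3,4} -> parse (id 11, level 2).
Iteration 3: no rows with depends_on in {11}; recursion stops.

2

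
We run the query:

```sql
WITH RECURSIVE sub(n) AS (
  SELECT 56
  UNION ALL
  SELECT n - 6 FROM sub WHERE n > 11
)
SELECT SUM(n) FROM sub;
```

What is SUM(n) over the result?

288

Base: n=56.
Iteration 1: 56 > 11 holds -> n = 56 - 6 = 50.
Iteration 2: 50 > 11 holds -> n = 50 - 6 = 44.
Iteration 3: 44 > 11 holds -> n = 44 - 6 = 38.
Iteration 4: 38 > 11 holds -> n = 38 - 6 = 32.
Iteration 5: 32 > 11 holds -> n = 32 - 6 = 26.
Iteration 6: 26 > 11 holds -> n = 26 - 6 = 20.
Iteration 7: 20 > 11 holds -> n = 20 - 6 = 14.
Iteration 8: 14 > 11 holds -> n = 14 - 6 = 8.
Iteration 9: 8 > 11 fails; recursion stops.
SUM(n) = 56 + 50 + 44 + 38 + 32 + 26 + 20 + 14 + 8 = 288.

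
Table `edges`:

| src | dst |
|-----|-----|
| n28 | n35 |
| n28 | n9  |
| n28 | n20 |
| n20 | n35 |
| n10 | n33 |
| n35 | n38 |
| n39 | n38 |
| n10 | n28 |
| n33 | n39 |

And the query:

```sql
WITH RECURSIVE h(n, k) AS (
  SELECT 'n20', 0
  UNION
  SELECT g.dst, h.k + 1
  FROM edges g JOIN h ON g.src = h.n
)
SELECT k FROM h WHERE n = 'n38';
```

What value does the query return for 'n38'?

Base: (n20, k=0).
Iteration 1: edges from {n20} -> (n35, k=1).
Iteration 2: edges from {n35} -> (n38, k=2).
Iteration 3: no outgoing edges from {n38}; recursion stops.

2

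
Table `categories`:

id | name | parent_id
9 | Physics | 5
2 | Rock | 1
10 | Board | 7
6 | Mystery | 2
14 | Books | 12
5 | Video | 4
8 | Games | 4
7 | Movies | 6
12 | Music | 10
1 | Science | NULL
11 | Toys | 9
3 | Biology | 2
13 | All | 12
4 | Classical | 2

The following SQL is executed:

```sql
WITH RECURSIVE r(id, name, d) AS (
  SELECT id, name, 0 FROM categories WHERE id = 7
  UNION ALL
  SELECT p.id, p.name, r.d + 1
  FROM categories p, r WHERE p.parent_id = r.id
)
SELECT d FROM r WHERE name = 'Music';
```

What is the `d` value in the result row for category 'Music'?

Base: id=7 (Movies) at d 0.
Iteration 1: rows with parent_id in {7} -> Board (id 10, d 1).
Iteration 2: rows with parent_id in {10} -> Music (id 12, d 2).
Iteration 3: rows with parent_id in {12} -> All (id 13, d 3), Books (id 14, d 3).
Iteration 4: no rows with parent_id in {13,14}; recursion stops.

2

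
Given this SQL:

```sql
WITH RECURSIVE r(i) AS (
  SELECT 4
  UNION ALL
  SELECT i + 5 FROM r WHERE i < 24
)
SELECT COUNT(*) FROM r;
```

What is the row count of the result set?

Base: i=4.
Iteration 1: 4 < 24 holds -> i = 4 + 5 = 9.
Iteration 2: 9 < 24 holds -> i = 9 + 5 = 14.
Iteration 3: 14 < 24 holds -> i = 14 + 5 = 19.
Iteration 4: 19 < 24 holds -> i = 19 + 5 = 24.
Iteration 5: 24 < 24 fails; recursion stops.
Total rows emitted: 5.

5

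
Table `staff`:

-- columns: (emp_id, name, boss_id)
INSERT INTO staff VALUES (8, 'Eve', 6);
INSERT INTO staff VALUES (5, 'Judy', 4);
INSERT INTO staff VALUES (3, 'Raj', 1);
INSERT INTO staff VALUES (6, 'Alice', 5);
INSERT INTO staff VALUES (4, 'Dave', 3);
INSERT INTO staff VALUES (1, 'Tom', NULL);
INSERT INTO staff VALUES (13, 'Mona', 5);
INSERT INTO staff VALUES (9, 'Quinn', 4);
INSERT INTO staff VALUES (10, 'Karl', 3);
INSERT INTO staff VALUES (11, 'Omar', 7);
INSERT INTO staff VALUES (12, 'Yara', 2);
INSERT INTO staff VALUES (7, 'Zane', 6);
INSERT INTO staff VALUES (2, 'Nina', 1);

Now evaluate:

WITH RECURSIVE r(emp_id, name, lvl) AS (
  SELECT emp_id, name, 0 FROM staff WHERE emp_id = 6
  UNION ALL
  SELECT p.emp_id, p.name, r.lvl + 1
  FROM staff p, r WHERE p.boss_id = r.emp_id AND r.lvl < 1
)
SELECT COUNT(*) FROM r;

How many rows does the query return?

3

Base: emp_id=6 (Alice) at lvl 0.
Iteration 1: rows with boss_id in {6} -> Zane (id 7, lvl 1), Eve (id 8, lvl 1).
Iteration 2: lvl < 1 fails for all current rows; recursion stops.
Total rows emitted: 3.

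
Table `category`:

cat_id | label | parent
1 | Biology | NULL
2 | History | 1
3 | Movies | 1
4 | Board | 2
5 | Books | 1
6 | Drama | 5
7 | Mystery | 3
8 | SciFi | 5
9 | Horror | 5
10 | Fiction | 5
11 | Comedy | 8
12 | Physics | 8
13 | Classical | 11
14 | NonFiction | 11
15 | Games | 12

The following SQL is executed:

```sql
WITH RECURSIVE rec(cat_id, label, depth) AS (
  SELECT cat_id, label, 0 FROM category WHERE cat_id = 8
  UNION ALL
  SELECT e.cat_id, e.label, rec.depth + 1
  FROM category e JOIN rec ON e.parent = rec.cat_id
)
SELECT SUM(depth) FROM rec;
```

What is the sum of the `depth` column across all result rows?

8

Base: cat_id=8 (SciFi) at depth 0.
Iteration 1: rows with parent in {8} -> Comedy (id 11, depth 1), Physics (id 12, depth 1).
Iteration 2: rows with parent in {11,12} -> Classical (id 13, depth 2), NonFiction (id 14, depth 2), Games (id 15, depth 2).
Iteration 3: no rows with parent in {13,14,15}; recursion stops.
SUM(depth) = 0 + 1 + 1 + 2 + 2 + 2 = 8.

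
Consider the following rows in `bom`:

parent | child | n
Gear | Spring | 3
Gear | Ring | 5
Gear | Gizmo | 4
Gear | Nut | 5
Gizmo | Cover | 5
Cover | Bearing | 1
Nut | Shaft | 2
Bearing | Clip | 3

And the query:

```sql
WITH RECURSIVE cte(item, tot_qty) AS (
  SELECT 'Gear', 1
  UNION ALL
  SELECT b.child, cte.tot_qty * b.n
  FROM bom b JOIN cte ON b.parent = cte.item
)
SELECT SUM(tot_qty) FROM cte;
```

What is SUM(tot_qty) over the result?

128

Base: (Gear, tot_qty=1).
Iteration 1: components of {Gear} -> Gizmo = 1*4 = 4, Nut = 1*5 = 5, Ring = 1*5 = 5, Spring = 1*3 = 3.
Iteration 2: components of {Gizmo,Nut,Ring,Spring} -> Cover = 4*5 = 20, Shaft = 5*2 = 10.
Iteration 3: components of {Cover,Shaft} -> Bearing = 20*1 = 20.
Iteration 4: components of {Bearing} -> Clip = 20*3 = 60.
Iteration 5: no further components; recursion stops.
SUM(tot_qty) = 1 + 3 + 5 + 4 + 5 + 20 + 10 + 20 + 60 = 128.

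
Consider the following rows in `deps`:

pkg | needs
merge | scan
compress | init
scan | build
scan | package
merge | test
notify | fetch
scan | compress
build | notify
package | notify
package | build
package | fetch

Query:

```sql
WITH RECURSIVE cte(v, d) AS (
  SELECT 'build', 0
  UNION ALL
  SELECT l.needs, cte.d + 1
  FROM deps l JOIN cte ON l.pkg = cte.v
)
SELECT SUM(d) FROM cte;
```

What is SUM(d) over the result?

3

Base: (build, d=0).
Iteration 1: edges from {build} -> (notify, d=1).
Iteration 2: edges from {notify} -> (fetch, d=2).
Iteration 3: no outgoing edges from {fetch}; recursion stops.
SUM(d) = 0 + 1 + 2 = 3.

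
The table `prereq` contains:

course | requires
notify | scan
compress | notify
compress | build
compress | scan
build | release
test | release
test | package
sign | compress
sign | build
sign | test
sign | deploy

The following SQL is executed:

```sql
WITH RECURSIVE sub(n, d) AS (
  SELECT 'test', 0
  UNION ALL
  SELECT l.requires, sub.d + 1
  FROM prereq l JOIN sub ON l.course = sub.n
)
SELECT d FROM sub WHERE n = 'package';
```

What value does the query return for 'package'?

Base: (test, d=0).
Iteration 1: edges from {test} -> (package, d=1), (release, d=1).
Iteration 2: no outgoing edges from {package,release}; recursion stops.

1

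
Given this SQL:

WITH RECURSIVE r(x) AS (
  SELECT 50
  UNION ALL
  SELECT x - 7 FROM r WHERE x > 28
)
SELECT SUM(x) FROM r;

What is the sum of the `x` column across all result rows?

180

Base: x=50.
Iteration 1: 50 > 28 holds -> x = 50 - 7 = 43.
Iteration 2: 43 > 28 holds -> x = 43 - 7 = 36.
Iteration 3: 36 > 28 holds -> x = 36 - 7 = 29.
Iteration 4: 29 > 28 holds -> x = 29 - 7 = 22.
Iteration 5: 22 > 28 fails; recursion stops.
SUM(x) = 50 + 43 + 36 + 29 + 22 = 180.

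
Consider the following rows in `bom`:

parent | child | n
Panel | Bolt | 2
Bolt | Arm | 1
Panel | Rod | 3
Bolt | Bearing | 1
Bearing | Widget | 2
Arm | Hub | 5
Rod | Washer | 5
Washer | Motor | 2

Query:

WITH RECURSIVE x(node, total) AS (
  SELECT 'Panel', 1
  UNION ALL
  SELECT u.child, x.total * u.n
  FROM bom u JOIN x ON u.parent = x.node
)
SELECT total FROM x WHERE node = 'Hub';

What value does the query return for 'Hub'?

10

Base: (Panel, total=1).
Iteration 1: components of {Panel} -> Bolt = 1*2 = 2, Rod = 1*3 = 3.
Iteration 2: components of {Bolt,Rod} -> Arm = 2*1 = 2, Bearing = 2*1 = 2, Washer = 3*5 = 15.
Iteration 3: components of {Arm,Bearing,Washer} -> Hub = 2*5 = 10, Motor = 15*2 = 30, Widget = 2*2 = 4.
Iteration 4: no further components; recursion stops.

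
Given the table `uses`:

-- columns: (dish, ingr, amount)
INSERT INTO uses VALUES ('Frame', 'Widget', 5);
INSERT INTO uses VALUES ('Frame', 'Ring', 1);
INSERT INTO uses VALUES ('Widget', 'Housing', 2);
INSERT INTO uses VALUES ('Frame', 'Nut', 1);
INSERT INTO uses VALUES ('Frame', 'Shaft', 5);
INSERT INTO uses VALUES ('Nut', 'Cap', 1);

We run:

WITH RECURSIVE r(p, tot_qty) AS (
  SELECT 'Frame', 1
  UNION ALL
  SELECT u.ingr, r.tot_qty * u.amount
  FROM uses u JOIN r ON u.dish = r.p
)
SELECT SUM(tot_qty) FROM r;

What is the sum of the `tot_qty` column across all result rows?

Base: (Frame, tot_qty=1).
Iteration 1: components of {Frame} -> Nut = 1*1 = 1, Ring = 1*1 = 1, Shaft = 1*5 = 5, Widget = 1*5 = 5.
Iteration 2: components of {Nut,Ring,Shaft,Widget} -> Cap = 1*1 = 1, Housing = 5*2 = 10.
Iteration 3: no further components; recursion stops.
SUM(tot_qty) = 1 + 5 + 1 + 1 + 5 + 10 + 1 = 24.

24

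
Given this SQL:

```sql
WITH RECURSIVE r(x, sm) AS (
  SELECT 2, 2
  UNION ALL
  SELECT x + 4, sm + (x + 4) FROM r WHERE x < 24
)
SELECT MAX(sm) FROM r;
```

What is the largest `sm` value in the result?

Base: x=2, sm=2.
Iteration 1: 2 < 24 holds -> x = 2 + 4 = 6, sm = 2 + 6 = 8.
Iteration 2: 6 < 24 holds -> x = 6 + 4 = 10, sm = 8 + 10 = 18.
Iteration 3: 10 < 24 holds -> x = 10 + 4 = 14, sm = 18 + 14 = 32.
Iteration 4: 14 < 24 holds -> x = 14 + 4 = 18, sm = 32 + 18 = 50.
Iteration 5: 18 < 24 holds -> x = 18 + 4 = 22, sm = 50 + 22 = 72.
Iteration 6: 22 < 24 holds -> x = 22 + 4 = 26, sm = 72 + 26 = 98.
Iteration 7: 26 < 24 fails; recursion stops.
sm values: 2, 8, 18, 32, 50, 72, 98; the maximum is 98.

98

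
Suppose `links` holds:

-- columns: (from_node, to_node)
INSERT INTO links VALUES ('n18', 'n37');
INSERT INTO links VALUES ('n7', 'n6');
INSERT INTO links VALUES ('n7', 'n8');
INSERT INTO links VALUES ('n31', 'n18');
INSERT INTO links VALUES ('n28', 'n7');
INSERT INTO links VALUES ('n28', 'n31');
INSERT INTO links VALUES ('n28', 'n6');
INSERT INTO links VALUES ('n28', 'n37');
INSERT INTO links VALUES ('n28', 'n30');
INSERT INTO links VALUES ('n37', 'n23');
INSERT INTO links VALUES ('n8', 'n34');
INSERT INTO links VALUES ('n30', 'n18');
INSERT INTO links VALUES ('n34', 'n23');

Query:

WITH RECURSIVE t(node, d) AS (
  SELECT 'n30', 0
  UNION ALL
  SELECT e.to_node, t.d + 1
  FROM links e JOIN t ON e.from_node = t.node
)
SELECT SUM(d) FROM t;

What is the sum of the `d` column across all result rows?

Base: (n30, d=0).
Iteration 1: edges from {n30} -> (n18, d=1).
Iteration 2: edges from {n18} -> (n37, d=2).
Iteration 3: edges from {n37} -> (n23, d=3).
Iteration 4: no outgoing edges from {n23}; recursion stops.
SUM(d) = 0 + 1 + 2 + 3 = 6.

6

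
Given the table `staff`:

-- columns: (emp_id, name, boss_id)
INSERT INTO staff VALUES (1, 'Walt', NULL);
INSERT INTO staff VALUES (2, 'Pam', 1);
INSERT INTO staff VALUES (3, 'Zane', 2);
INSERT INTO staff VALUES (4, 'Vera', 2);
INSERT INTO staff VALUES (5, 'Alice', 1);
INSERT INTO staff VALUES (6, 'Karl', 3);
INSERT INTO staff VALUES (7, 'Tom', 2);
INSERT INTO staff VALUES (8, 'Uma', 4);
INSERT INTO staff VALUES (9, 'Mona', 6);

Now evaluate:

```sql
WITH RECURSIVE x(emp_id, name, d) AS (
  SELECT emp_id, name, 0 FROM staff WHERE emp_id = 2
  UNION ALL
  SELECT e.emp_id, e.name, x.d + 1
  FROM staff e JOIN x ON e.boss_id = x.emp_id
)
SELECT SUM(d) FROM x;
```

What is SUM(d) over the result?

10

Base: emp_id=2 (Pam) at d 0.
Iteration 1: rows with boss_id in {2} -> Zane (id 3, d 1), Vera (id 4, d 1), Tom (id 7, d 1).
Iteration 2: rows with boss_id in {3,4,7} -> Karl (id 6, d 2), Uma (id 8, d 2).
Iteration 3: rows with boss_id in {6,8} -> Mona (id 9, d 3).
Iteration 4: no rows with boss_id in {9}; recursion stops.
SUM(d) = 0 + 1 + 1 + 1 + 2 + 2 + 3 = 10.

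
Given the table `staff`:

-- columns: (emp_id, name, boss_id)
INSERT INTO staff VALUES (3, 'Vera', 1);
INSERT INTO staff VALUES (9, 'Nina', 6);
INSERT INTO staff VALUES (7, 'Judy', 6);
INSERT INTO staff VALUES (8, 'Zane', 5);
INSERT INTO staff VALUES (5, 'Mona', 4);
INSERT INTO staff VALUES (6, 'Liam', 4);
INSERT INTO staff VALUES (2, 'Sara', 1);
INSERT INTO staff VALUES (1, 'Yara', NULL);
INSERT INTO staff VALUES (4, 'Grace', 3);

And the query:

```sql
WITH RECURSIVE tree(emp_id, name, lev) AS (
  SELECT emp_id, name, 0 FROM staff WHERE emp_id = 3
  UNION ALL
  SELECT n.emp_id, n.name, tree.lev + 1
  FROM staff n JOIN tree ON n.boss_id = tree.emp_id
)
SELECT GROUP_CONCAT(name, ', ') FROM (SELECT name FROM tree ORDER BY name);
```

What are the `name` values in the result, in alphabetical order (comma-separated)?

Grace, Judy, Liam, Mona, Nina, Vera, Zane

Base: emp_id=3 (Vera) at lev 0.
Iteration 1: rows with boss_id in {3} -> Grace (id 4, lev 1).
Iteration 2: rows with boss_id in {4} -> Mona (id 5, lev 2), Liam (id 6, lev 2).
Iteration 3: rows with boss_id in {5,6} -> Judy (id 7, lev 3), Zane (id 8, lev 3), Nina (id 9, lev 3).
Iteration 4: no rows with boss_id in {7,8,9}; recursion stops.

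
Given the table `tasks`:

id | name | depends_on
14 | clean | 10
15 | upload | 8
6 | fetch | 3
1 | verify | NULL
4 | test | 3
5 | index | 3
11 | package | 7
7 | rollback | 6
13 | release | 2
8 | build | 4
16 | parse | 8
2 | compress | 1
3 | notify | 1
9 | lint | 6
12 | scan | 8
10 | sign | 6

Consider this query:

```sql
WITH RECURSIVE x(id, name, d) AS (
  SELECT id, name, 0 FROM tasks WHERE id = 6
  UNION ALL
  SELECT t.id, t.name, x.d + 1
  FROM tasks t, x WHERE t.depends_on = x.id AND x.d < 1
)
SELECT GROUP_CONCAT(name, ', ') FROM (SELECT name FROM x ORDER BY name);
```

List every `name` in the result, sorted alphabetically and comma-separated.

Base: id=6 (fetch) at d 0.
Iteration 1: rows with depends_on in {6} -> rollback (id 7, d 1), lint (id 9, d 1), sign (id 10, d 1).
Iteration 2: d < 1 fails for all current rows; recursion stops.

fetch, lint, rollback, sign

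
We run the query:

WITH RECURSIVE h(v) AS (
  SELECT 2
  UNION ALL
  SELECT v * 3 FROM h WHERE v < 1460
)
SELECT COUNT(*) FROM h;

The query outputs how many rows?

Base: v=2.
Iteration 1: 2 < 1460 holds -> v = 2 * 3 = 6.
Iteration 2: 6 < 1460 holds -> v = 6 * 3 = 18.
Iteration 3: 18 < 1460 holds -> v = 18 * 3 = 54.
Iteration 4: 54 < 1460 holds -> v = 54 * 3 = 162.
Iteration 5: 162 < 1460 holds -> v = 162 * 3 = 486.
Iteration 6: 486 < 1460 holds -> v = 486 * 3 = 1458.
Iteration 7: 1458 < 1460 holds -> v = 1458 * 3 = 4374.
Iteration 8: 4374 < 1460 fails; recursion stops.
Total rows emitted: 8.

8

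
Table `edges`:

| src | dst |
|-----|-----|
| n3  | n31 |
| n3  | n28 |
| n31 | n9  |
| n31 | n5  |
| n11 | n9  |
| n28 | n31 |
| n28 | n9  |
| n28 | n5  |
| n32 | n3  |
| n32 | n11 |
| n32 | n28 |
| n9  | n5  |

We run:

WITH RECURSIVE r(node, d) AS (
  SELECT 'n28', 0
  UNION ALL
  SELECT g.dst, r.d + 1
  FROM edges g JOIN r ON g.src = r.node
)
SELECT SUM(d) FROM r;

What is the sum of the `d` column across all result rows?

Base: (n28, d=0).
Iteration 1: edges from {n28} -> (n31, d=1), (n5, d=1), (n9, d=1).
Iteration 2: edges from {n31,n5,n9} -> (n5, d=2) x2, (n9, d=2). [UNION ALL keeps all 3 new rows, including repeats]
Iteration 3: edges from {n5,n9} -> (n5, d=3).
Iteration 4: no outgoing edges from {n5}; recursion stops.
SUM(d) = 0 + 1 + 1 + 1 + 2 + 2 + 2 + 3 = 12.

12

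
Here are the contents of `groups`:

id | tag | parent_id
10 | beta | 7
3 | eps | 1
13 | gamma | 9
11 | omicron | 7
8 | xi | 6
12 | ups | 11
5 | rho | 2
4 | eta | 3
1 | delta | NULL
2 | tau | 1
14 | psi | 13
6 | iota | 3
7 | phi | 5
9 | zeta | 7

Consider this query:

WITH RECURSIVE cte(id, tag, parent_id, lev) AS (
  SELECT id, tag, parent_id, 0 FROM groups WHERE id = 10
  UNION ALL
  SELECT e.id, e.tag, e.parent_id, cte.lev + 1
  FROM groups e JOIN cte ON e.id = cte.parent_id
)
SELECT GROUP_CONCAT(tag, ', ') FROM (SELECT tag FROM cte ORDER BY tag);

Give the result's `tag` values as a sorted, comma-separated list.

beta, delta, phi, rho, tau

Base: id=10 (beta), parent_id=7, lev 0.
Iteration 1: join on id=7 -> phi (id 7, parent_id=5, lev 1).
Iteration 2: join on id=5 -> rho (id 5, parent_id=2, lev 2).
Iteration 3: join on id=2 -> tau (id 2, parent_id=1, lev 3).
Iteration 4: join on id=1 -> delta (id 1, parent_id=NULL, lev 4).
Iteration 5: parent_id is NULL; no match; recursion stops.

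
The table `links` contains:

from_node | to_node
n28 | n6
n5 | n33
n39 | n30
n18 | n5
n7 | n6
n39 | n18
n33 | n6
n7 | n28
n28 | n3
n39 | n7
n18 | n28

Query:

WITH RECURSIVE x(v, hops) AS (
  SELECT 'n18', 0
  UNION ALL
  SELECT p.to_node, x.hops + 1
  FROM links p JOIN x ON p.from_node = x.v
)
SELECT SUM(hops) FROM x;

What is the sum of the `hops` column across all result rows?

11

Base: (n18, hops=0).
Iteration 1: edges from {n18} -> (n28, hops=1), (n5, hops=1).
Iteration 2: edges from {n28,n5} -> (n3, hops=2), (n33, hops=2), (n6, hops=2).
Iteration 3: edges from {n3,n33,n6} -> (n6, hops=3).
Iteration 4: no outgoing edges from {n6}; recursion stops.
SUM(hops) = 0 + 1 + 1 + 2 + 2 + 2 + 3 = 11.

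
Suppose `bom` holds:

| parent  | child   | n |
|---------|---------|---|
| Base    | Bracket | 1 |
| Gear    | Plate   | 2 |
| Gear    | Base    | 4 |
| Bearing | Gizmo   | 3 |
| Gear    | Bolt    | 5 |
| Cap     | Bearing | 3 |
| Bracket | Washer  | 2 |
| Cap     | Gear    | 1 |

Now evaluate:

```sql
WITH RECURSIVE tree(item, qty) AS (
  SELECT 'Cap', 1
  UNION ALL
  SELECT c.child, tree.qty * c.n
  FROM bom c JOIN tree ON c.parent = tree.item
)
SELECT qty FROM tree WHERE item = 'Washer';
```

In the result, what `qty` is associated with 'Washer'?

Base: (Cap, qty=1).
Iteration 1: components of {Cap} -> Bearing = 1*3 = 3, Gear = 1*1 = 1.
Iteration 2: components of {Bearing,Gear} -> Base = 1*4 = 4, Bolt = 1*5 = 5, Gizmo = 3*3 = 9, Plate = 1*2 = 2.
Iteration 3: components of {Base,Bolt,Gizmo,Plate} -> Bracket = 4*1 = 4.
Iteration 4: components of {Bracket} -> Washer = 4*2 = 8.
Iteration 5: no further components; recursion stops.

8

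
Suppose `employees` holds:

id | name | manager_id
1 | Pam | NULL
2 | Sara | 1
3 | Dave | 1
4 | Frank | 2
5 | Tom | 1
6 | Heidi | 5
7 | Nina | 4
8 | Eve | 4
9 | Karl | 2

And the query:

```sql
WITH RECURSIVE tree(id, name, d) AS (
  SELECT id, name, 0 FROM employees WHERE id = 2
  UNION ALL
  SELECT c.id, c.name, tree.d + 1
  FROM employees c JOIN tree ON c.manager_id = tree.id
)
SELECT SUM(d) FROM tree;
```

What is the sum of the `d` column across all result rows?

6

Base: id=2 (Sara) at d 0.
Iteration 1: rows with manager_id in {2} -> Frank (id 4, d 1), Karl (id 9, d 1).
Iteration 2: rows with manager_id in {4,9} -> Nina (id 7, d 2), Eve (id 8, d 2).
Iteration 3: no rows with manager_id in {7,8}; recursion stops.
SUM(d) = 0 + 1 + 1 + 2 + 2 = 6.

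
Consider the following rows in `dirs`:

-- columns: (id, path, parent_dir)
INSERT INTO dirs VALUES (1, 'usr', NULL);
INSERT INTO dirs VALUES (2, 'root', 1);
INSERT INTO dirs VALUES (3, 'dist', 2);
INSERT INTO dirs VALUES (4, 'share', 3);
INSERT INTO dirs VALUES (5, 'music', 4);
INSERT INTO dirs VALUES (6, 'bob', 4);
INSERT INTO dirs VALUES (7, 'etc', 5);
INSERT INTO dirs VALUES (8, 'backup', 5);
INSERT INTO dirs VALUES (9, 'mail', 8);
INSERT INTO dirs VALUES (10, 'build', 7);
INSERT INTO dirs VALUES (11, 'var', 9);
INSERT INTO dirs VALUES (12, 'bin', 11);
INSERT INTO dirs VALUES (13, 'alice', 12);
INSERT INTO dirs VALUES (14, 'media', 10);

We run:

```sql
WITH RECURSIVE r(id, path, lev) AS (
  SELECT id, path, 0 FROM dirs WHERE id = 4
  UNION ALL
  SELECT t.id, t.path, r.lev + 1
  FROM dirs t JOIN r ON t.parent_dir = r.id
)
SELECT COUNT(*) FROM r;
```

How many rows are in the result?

Base: id=4 (share) at lev 0.
Iteration 1: rows with parent_dir in {4} -> music (id 5, lev 1), bob (id 6, lev 1).
Iteration 2: rows with parent_dir in {5,6} -> etc (id 7, lev 2), backup (id 8, lev 2).
Iteration 3: rows with parent_dir in {7,8} -> mail (id 9, lev 3), build (id 10, lev 3).
Iteration 4: rows with parent_dir in {9,10} -> var (id 11, lev 4), media (id 14, lev 4).
Iteration 5: rows with parent_dir in {11,14} -> bin (id 12, lev 5).
Iteration 6: rows with parent_dir in {12} -> alice (id 13, lev 6).
Iteration 7: no rows with parent_dir in {13}; recursion stops.
Total rows emitted: 11.

11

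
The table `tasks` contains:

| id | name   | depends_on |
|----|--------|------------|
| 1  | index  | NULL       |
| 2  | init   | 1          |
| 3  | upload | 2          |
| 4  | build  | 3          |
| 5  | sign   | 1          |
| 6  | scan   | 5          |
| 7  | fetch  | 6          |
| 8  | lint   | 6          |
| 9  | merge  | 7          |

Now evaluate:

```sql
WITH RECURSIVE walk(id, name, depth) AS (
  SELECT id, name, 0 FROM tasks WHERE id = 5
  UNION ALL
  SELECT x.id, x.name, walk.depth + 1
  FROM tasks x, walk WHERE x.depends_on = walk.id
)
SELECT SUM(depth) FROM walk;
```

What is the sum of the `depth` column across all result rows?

Base: id=5 (sign) at depth 0.
Iteration 1: rows with depends_on in {5} -> scan (id 6, depth 1).
Iteration 2: rows with depends_on in {6} -> fetch (id 7, depth 2), lint (id 8, depth 2).
Iteration 3: rows with depends_on in {7,8} -> merge (id 9, depth 3).
Iteration 4: no rows with depends_on in {9}; recursion stops.
SUM(depth) = 0 + 1 + 2 + 2 + 3 = 8.

8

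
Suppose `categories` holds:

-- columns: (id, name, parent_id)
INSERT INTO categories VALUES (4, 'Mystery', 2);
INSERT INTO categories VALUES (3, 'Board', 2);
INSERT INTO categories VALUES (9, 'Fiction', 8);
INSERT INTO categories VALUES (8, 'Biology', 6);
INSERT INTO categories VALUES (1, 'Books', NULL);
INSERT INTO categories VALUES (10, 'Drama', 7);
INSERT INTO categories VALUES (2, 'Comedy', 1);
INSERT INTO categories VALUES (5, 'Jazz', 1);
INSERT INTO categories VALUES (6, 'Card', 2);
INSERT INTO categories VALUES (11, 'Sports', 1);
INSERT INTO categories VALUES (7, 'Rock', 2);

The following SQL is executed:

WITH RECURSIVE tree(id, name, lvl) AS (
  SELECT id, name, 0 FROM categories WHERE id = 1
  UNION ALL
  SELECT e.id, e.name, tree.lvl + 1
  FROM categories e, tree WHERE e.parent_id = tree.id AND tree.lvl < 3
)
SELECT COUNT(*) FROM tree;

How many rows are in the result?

10

Base: id=1 (Books) at lvl 0.
Iteration 1: rows with parent_id in {1} -> Comedy (id 2, lvl 1), Jazz (id 5, lvl 1), Sports (id 11, lvl 1).
Iteration 2: rows with parent_id in {2,5,11} -> Board (id 3, lvl 2), Mystery (id 4, lvl 2), Card (id 6, lvl 2), Rock (id 7, lvl 2).
Iteration 3: rows with parent_id in {3,4,6,7} -> Biology (id 8, lvl 3), Drama (id 10, lvl 3).
Iteration 4: lvl < 3 fails for all current rows; recursion stops.
Total rows emitted: 10.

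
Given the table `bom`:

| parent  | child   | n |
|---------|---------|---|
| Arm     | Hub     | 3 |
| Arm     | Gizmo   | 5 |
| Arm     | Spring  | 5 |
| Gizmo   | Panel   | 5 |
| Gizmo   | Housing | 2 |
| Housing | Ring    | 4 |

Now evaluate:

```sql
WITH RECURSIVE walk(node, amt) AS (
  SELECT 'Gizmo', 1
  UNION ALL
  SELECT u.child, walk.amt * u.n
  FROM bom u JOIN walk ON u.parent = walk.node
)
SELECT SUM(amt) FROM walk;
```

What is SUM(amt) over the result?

Base: (Gizmo, amt=1).
Iteration 1: components of {Gizmo} -> Housing = 1*2 = 2, Panel = 1*5 = 5.
Iteration 2: components of {Housing,Panel} -> Ring = 2*4 = 8.
Iteration 3: no further components; recursion stops.
SUM(amt) = 1 + 5 + 2 + 8 = 16.

16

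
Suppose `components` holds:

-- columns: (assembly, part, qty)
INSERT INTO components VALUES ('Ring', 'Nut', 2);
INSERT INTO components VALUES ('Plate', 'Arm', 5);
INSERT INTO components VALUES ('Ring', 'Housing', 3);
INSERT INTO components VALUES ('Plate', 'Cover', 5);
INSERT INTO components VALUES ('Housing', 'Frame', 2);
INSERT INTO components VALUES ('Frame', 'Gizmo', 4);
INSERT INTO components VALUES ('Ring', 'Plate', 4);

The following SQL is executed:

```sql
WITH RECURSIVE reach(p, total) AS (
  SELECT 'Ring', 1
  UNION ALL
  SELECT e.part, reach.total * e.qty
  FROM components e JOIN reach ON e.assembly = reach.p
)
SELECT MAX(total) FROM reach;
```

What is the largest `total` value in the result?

Base: (Ring, total=1).
Iteration 1: components of {Ring} -> Housing = 1*3 = 3, Nut = 1*2 = 2, Plate = 1*4 = 4.
Iteration 2: components of {Housing,Nut,Plate} -> Arm = 4*5 = 20, Cover = 4*5 = 20, Frame = 3*2 = 6.
Iteration 3: components of {Arm,Cover,Frame} -> Gizmo = 6*4 = 24.
Iteration 4: no further components; recursion stops.
total values: 1, 4, 2, 3, 20, 20, 6, 24; the maximum is 24.

24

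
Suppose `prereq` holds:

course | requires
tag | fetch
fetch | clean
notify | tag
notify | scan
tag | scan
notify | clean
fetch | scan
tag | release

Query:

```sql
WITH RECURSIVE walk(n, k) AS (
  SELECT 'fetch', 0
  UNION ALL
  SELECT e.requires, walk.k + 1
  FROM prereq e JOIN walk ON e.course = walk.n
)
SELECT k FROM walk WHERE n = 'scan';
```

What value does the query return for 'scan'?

1

Base: (fetch, k=0).
Iteration 1: edges from {fetch} -> (clean, k=1), (scan, k=1).
Iteration 2: no outgoing edges from {clean,scan}; recursion stops.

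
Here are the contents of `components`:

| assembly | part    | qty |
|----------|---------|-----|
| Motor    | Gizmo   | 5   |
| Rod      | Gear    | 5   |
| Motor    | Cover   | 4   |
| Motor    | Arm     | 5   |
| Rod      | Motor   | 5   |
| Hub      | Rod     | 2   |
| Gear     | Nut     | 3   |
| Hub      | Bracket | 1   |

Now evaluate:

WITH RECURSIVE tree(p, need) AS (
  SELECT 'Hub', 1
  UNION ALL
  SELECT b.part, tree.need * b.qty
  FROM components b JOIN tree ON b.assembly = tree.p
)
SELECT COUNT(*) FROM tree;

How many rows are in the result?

9

Base: (Hub, need=1).
Iteration 1: components of {Hub} -> Bracket = 1*1 = 1, Rod = 1*2 = 2.
Iteration 2: components of {Bracket,Rod} -> Gear = 2*5 = 10, Motor = 2*5 = 10.
Iteration 3: components of {Gear,Motor} -> Arm = 10*5 = 50, Cover = 10*4 = 40, Gizmo = 10*5 = 50, Nut = 10*3 = 30.
Iteration 4: no further components; recursion stops.
Total rows emitted: 9.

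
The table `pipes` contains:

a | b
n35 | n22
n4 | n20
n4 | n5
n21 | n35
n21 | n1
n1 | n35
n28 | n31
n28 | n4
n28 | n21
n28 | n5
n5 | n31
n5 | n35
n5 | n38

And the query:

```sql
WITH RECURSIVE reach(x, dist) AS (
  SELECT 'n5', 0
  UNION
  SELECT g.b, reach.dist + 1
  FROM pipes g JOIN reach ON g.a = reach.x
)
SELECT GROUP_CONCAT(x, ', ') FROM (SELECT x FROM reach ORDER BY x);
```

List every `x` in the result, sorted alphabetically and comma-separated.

Base: (n5, dist=0).
Iteration 1: edges from {n5} -> (n31, dist=1), (n35, dist=1), (n38, dist=1).
Iteration 2: edges from {n31,n35,n38} -> (n22, dist=2).
Iteration 3: no outgoing edges from {n22}; recursion stops.

n22, n31, n35, n38, n5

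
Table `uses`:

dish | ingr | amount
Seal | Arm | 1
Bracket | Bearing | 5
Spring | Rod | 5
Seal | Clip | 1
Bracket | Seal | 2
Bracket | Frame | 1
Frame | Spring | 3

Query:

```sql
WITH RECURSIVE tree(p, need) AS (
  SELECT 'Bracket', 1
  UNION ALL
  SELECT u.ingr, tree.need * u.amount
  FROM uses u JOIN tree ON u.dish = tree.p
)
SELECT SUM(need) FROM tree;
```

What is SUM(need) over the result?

31

Base: (Bracket, need=1).
Iteration 1: components of {Bracket} -> Bearing = 1*5 = 5, Frame = 1*1 = 1, Seal = 1*2 = 2.
Iteration 2: components of {Bearing,Frame,Seal} -> Arm = 2*1 = 2, Clip = 2*1 = 2, Spring = 1*3 = 3.
Iteration 3: components of {Arm,Clip,Spring} -> Rod = 3*5 = 15.
Iteration 4: no further components; recursion stops.
SUM(need) = 1 + 5 + 1 + 2 + 3 + 2 + 2 + 15 = 31.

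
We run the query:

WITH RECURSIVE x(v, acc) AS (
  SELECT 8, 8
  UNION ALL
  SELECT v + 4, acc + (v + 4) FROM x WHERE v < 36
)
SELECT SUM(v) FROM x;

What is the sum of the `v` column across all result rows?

Base: v=8, acc=8.
Iteration 1: 8 < 36 holds -> v = 8 + 4 = 12, acc = 8 + 12 = 20.
Iteration 2: 12 < 36 holds -> v = 12 + 4 = 16, acc = 20 + 16 = 36.
Iteration 3: 16 < 36 holds -> v = 16 + 4 = 20, acc = 36 + 20 = 56.
Iteration 4: 20 < 36 holds -> v = 20 + 4 = 24, acc = 56 + 24 = 80.
Iteration 5: 24 < 36 holds -> v = 24 + 4 = 28, acc = 80 + 28 = 108.
Iteration 6: 28 < 36 holds -> v = 28 + 4 = 32, acc = 108 + 32 = 140.
Iteration 7: 32 < 36 holds -> v = 32 + 4 = 36, acc = 140 + 36 = 176.
Iteration 8: 36 < 36 fails; recursion stops.
SUM(v) = 8 + 12 + 16 + 20 + 24 + 28 + 32 + 36 = 176.

176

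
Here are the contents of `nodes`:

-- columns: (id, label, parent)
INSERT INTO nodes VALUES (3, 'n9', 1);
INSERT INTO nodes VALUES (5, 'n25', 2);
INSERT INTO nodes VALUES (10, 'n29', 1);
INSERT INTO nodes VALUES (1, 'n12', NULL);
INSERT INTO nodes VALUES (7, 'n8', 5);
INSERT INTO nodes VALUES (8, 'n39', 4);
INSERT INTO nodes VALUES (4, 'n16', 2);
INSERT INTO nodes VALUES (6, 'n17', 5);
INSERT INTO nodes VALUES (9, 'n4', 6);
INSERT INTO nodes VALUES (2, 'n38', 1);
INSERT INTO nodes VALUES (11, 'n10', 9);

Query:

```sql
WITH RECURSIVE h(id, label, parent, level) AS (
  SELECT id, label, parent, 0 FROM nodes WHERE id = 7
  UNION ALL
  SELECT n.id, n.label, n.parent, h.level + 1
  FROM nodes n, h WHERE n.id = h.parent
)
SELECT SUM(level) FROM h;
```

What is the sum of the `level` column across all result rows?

6

Base: id=7 (n8), parent=5, level 0.
Iteration 1: join on id=5 -> n25 (id 5, parent=2, level 1).
Iteration 2: join on id=2 -> n38 (id 2, parent=1, level 2).
Iteration 3: join on id=1 -> n12 (id 1, parent=NULL, level 3).
Iteration 4: parent is NULL; no match; recursion stops.
SUM(level) = 0 + 1 + 2 + 3 = 6.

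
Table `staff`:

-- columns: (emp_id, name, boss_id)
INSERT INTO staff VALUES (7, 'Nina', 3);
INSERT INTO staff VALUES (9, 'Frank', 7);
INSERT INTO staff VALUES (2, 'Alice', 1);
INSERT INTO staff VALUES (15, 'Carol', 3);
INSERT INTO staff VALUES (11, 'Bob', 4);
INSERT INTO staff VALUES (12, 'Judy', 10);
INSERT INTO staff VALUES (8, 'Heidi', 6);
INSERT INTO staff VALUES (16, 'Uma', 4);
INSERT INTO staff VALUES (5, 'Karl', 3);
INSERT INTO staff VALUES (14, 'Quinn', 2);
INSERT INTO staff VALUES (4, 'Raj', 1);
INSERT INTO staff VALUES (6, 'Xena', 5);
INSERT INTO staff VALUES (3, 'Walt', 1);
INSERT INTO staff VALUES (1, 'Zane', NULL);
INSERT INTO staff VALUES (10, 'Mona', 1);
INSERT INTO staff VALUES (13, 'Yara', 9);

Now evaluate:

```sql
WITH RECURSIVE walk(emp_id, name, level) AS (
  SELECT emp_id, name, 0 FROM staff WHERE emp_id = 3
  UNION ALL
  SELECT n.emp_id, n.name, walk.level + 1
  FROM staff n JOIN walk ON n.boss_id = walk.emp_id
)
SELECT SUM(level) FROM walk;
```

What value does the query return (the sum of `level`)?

13

Base: emp_id=3 (Walt) at level 0.
Iteration 1: rows with boss_id in {3} -> Karl (id 5, level 1), Nina (id 7, level 1), Carol (id 15, level 1).
Iteration 2: rows with boss_id in {5,7,15} -> Xena (id 6, level 2), Frank (id 9, level 2).
Iteration 3: rows with boss_id in {6,9} -> Heidi (id 8, level 3), Yara (id 13, level 3).
Iteration 4: no rows with boss_id in {8,13}; recursion stops.
SUM(level) = 0 + 1 + 1 + 1 + 2 + 2 + 3 + 3 = 13.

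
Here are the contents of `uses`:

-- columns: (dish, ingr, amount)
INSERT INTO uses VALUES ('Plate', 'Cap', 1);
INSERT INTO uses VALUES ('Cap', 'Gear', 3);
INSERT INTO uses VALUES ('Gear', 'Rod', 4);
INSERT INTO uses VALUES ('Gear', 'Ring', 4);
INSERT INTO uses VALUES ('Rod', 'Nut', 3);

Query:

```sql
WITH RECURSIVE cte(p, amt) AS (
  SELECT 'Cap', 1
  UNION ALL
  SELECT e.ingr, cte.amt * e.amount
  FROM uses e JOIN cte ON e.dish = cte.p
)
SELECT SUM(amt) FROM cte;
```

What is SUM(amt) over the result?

Base: (Cap, amt=1).
Iteration 1: components of {Cap} -> Gear = 1*3 = 3.
Iteration 2: components of {Gear} -> Ring = 3*4 = 12, Rod = 3*4 = 12.
Iteration 3: components of {Ring,Rod} -> Nut = 12*3 = 36.
Iteration 4: no further components; recursion stops.
SUM(amt) = 1 + 3 + 12 + 12 + 36 = 64.

64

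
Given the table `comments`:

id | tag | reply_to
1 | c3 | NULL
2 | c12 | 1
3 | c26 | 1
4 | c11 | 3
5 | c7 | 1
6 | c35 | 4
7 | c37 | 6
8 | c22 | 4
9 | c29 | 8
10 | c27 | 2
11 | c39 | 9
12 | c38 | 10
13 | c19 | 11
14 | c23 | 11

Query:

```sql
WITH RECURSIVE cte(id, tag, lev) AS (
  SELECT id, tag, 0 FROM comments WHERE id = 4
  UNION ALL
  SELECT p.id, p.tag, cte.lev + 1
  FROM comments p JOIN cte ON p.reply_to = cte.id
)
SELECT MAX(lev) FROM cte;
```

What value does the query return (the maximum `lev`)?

Base: id=4 (c11) at lev 0.
Iteration 1: rows with reply_to in {4} -> c35 (id 6, lev 1), c22 (id 8, lev 1).
Iteration 2: rows with reply_to in {6,8} -> c37 (id 7, lev 2), c29 (id 9, lev 2).
Iteration 3: rows with reply_to in {7,9} -> c39 (id 11, lev 3).
Iteration 4: rows with reply_to in {11} -> c19 (id 13, lev 4), c23 (id 14, lev 4).
Iteration 5: no rows with reply_to in {13,14}; recursion stops.
lev values: 0, 1, 1, 2, 2, 3, 4, 4; the maximum is 4.

4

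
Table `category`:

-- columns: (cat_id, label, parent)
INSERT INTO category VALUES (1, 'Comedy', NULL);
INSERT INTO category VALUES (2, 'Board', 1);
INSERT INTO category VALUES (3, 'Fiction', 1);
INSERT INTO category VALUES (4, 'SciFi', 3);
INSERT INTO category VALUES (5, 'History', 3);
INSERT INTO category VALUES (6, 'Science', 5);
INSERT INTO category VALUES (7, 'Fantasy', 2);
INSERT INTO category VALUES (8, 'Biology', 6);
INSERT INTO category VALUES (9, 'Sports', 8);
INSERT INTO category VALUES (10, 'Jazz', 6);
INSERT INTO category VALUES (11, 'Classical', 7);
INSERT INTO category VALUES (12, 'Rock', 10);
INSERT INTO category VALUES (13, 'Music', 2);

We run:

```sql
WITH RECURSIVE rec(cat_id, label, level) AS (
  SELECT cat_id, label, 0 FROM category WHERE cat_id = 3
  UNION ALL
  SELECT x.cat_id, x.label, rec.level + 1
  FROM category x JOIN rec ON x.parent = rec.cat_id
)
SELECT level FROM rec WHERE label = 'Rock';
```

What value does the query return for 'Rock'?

4

Base: cat_id=3 (Fiction) at level 0.
Iteration 1: rows with parent in {3} -> SciFi (id 4, level 1), History (id 5, level 1).
Iteration 2: rows with parent in {4,5} -> Science (id 6, level 2).
Iteration 3: rows with parent in {6} -> Biology (id 8, level 3), Jazz (id 10, level 3).
Iteration 4: rows with parent in {8,10} -> Sports (id 9, level 4), Rock (id 12, level 4).
Iteration 5: no rows with parent in {9,12}; recursion stops.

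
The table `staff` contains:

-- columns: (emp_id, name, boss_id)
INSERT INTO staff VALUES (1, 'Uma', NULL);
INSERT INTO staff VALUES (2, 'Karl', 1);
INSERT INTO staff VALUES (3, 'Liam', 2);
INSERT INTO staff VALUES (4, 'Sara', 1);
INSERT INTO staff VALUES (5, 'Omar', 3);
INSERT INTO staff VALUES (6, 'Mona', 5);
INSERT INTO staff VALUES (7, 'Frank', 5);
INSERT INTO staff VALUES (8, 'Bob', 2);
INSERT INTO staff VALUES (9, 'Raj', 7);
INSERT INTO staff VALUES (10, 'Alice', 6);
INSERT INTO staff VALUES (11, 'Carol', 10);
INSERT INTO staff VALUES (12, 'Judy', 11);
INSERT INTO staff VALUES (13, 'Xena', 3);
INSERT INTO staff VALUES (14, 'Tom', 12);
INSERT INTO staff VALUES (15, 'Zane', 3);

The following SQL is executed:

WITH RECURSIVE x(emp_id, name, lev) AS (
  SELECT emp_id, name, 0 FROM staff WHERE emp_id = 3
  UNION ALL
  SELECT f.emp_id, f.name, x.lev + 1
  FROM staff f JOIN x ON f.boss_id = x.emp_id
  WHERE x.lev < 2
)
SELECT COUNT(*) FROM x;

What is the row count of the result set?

Base: emp_id=3 (Liam) at lev 0.
Iteration 1: rows with boss_id in {3} -> Omar (id 5, lev 1), Xena (id 13, lev 1), Zane (id 15, lev 1).
Iteration 2: rows with boss_id in {5,13,15} -> Mona (id 6, lev 2), Frank (id 7, lev 2).
Iteration 3: lev < 2 fails for all current rows; recursion stops.
Total rows emitted: 6.

6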